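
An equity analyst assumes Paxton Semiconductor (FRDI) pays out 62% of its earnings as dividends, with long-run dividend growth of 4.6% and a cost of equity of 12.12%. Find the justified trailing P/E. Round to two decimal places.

Justified trailing P/E = b(1+g)/(r−g) = 0.62×(1+0.046)/(0.1212−0.046) = 8.6239

8.62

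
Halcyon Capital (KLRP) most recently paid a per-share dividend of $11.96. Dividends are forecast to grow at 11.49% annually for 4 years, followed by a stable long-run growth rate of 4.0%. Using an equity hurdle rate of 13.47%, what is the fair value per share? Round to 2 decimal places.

Two-stage DDM. Project D₁…D_4 at 0.1149, terminal growth 0.04, discount at r = 0.1347.
D_1 = 13.3342
D_2 = 14.8663
D_3 = 16.5744
D_4 = 18.4788
Terminal value at t=4: TV = D_5/(r−g) = 19.2180/(0.1347−0.04) = 202.9356
P₀ = 13.3342/(1+0.1347)^1 + 14.8663/(1+0.1347)^2 + 16.5744/(1+0.1347)^3 + 18.4788/(1+0.1347)^4 + 202.9356/(1+0.1347)^4 = 168.2039

$168.20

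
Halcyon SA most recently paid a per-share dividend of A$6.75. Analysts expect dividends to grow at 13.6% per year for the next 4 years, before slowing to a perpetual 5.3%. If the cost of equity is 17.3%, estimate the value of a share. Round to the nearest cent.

Two-stage DDM. Project D₁…D_4 at 0.136, terminal growth 0.053, discount at r = 0.173.
D_1 = 7.6680
D_2 = 8.7108
D_3 = 9.8955
D_4 = 11.2413
Terminal value at t=4: TV = D_5/(r−g) = 11.8371/(0.173−0.053) = 98.6425
P₀ = 7.6680/(1+0.173)^1 + 8.7108/(1+0.173)^2 + 9.8955/(1+0.173)^3 + 11.2413/(1+0.173)^4 + 98.6425/(1+0.173)^4 = 77.0411

A$77.04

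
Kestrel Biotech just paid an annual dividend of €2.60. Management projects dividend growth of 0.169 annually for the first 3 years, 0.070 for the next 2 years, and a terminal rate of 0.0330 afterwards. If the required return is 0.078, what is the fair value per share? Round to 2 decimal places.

Three-stage DDM. Project D₁…D_5; terminal Gordon value at t=5 with g = 0.033; discount at r = 0.078.
D_1 = 3.0394
D_2 = 3.5531
D_3 = 4.1535
D_4 = 4.4443
D_5 = 4.7554
TV_5 = 4.9123/(0.078−0.033) = 109.1622
P₀ = Σ Dₜ/(1+r)ᵗ + TV_5/(1+r)^5 = 90.7358

€90.74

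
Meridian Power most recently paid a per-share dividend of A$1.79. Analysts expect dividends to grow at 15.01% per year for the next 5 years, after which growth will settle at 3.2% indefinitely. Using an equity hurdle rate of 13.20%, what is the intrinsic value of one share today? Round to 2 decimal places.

Two-stage DDM. Project D₁…D_5 at 0.1501, terminal growth 0.032, discount at r = 0.132.
D_1 = 2.0587
D_2 = 2.3677
D_3 = 2.7231
D_4 = 3.1318
D_5 = 3.6019
Terminal value at t=5: TV = D_6/(r−g) = 3.7172/(0.132−0.032) = 37.1716
P₀ = 2.0587/(1+0.132)^1 + 2.3677/(1+0.132)^2 + 2.7231/(1+0.132)^3 + 3.1318/(1+0.132)^4 + 3.6019/(1+0.132)^5 + 37.1716/(1+0.132)^5 = 29.3862

A$29.39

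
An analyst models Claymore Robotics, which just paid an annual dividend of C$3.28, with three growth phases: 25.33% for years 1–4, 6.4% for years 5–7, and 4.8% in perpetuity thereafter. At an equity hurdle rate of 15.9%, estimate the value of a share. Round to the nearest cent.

Three-stage DDM. Project D₁…D_7; terminal Gordon value at t=7 with g = 0.048; discount at r = 0.159.
D_1 = 4.1108
D_2 = 5.1521
D_3 = 6.4571
D_4 = 8.0927
D_5 = 8.6106
D_6 = 9.1617
D_7 = 9.7481
TV_7 = 10.2160/(0.159−0.048) = 92.0359
P₀ = Σ Dₜ/(1+r)ᵗ + TV_7/(1+r)^7 = 60.1443

C$60.14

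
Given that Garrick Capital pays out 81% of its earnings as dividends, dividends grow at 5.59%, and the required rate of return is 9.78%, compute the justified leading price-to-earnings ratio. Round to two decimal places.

19.33

Justified leading P/E = b/(r−g) = 0.81/(0.0978−0.0559) = 19.3317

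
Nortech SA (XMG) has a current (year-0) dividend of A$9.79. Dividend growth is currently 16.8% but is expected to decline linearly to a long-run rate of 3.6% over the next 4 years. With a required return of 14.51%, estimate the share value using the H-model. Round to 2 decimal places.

A$116.65

H-model: P₀ = D₀[(1+g_L) + H(g_S−g_L)]/(r−g_L), with H = 4/2 = 2.
P₀ = 9.79 × [(1+0.036) + 2×(0.168−0.036)] / (0.1451−0.036)
   = 9.79 × 1.3000 / 0.1091 = 116.6544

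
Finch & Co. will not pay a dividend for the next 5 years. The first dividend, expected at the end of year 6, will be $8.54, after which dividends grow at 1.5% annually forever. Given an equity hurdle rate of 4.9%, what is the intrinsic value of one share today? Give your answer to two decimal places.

Deferred-dividend DDM. At t=5 the remaining stream is a growing perpetuity with first payment D_6 = 8.54.
V_5 = D_6/(r−g) = 8.54/(0.049−0.015) = 251.1765
P₀ = V_5/(1+r)^5 = 251.1765/(1+0.049)^5 = 197.7432

$197.74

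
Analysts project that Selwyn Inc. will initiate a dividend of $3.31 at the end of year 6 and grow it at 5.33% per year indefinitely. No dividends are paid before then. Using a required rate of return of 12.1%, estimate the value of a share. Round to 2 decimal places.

$27.62

Deferred-dividend DDM. At t=5 the remaining stream is a growing perpetuity with first payment D_6 = 3.31.
V_5 = D_6/(r−g) = 3.31/(0.121−0.0533) = 48.8922
P₀ = V_5/(1+r)^5 = 48.8922/(1+0.121)^5 = 27.6192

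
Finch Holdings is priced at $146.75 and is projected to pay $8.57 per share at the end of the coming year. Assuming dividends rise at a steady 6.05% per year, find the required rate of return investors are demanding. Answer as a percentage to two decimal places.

Rearranging the constant-growth DDM: r = D₁/P₀ + g.
r = 8.5700 / 146.75 + 0.0605 = 0.05840 + 0.0605 = 0.11890

11.89%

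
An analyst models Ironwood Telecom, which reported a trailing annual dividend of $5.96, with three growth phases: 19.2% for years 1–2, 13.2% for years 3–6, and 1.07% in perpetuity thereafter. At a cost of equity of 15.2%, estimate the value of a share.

$79.54

Three-stage DDM. Project D₁…D_6; terminal Gordon value at t=6 with g = 0.0107; discount at r = 0.152.
D_1 = 7.1043
D_2 = 8.4683
D_3 = 9.5862
D_4 = 10.8515
D_5 = 12.2840
D_6 = 13.9054
TV_6 = 14.0542/(0.152−0.0107) = 99.4637
P₀ = Σ Dₜ/(1+r)ᵗ + TV_6/(1+r)^6 = 79.5385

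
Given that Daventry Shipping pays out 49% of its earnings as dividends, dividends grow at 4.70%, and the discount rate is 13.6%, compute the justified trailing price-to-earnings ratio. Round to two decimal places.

5.76

Justified trailing P/E = b(1+g)/(r−g) = 0.49×(1+0.047)/(0.136−0.047) = 5.7644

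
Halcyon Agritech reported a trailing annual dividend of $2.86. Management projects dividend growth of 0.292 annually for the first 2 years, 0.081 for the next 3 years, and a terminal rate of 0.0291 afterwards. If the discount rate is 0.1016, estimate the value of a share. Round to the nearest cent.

$71.42

Three-stage DDM. Project D₁…D_5; terminal Gordon value at t=5 with g = 0.0291; discount at r = 0.1016.
D_1 = 3.6951
D_2 = 4.7741
D_3 = 5.1608
D_4 = 5.5788
D_5 = 6.0307
TV_5 = 6.2062/(0.1016−0.0291) = 85.6027
P₀ = Σ Dₜ/(1+r)ᵗ + TV_5/(1+r)^5 = 71.4224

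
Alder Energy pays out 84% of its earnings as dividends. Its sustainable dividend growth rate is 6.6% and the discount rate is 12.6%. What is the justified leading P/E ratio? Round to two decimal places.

14.00

Justified leading P/E = b/(r−g) = 0.84/(0.126−0.066) = 14.0000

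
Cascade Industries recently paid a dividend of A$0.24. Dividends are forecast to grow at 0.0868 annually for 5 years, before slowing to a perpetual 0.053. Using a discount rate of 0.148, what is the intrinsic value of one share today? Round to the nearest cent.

Two-stage DDM. Project D₁…D_5 at 0.0868, terminal growth 0.053, discount at r = 0.148.
D_1 = 0.2608
D_2 = 0.2835
D_3 = 0.3081
D_4 = 0.3348
D_5 = 0.3639
Terminal value at t=5: TV = D_6/(r−g) = 0.3832/(0.148−0.053) = 4.0333
P₀ = 0.2608/(1+0.148)^1 + 0.2835/(1+0.148)^2 + 0.3081/(1+0.148)^3 + 0.3348/(1+0.148)^4 + 0.3639/(1+0.148)^5 + 4.0333/(1+0.148)^5 = 3.0440

A$3.04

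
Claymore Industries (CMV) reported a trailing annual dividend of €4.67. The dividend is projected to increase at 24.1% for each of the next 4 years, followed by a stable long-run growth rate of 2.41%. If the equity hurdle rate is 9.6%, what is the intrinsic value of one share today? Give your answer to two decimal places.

€135.07

Two-stage DDM. Project D₁…D_4 at 0.241, terminal growth 0.0241, discount at r = 0.096.
D_1 = 5.7955
D_2 = 7.1922
D_3 = 8.9255
D_4 = 11.0765
Terminal value at t=4: TV = D_5/(r−g) = 11.3435/(0.096−0.0241) = 157.7675
P₀ = 5.7955/(1+0.096)^1 + 7.1922/(1+0.096)^2 + 8.9255/(1+0.096)^3 + 11.0765/(1+0.096)^4 + 157.7675/(1+0.096)^4 = 135.0703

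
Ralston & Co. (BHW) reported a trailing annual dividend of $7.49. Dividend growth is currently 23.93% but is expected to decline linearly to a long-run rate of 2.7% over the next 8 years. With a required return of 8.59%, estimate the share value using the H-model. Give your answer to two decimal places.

$238.59

H-model: P₀ = D₀[(1+g_L) + H(g_S−g_L)]/(r−g_L), with H = 8/2 = 4.
P₀ = 7.49 × [(1+0.027) + 4×(0.2393−0.027)] / (0.0859−0.027)
   = 7.49 × 1.8762 / 0.0589 = 238.5864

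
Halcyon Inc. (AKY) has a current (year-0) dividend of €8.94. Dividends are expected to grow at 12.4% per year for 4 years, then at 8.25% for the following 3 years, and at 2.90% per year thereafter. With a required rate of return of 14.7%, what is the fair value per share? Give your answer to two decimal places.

€116.49

Three-stage DDM. Project D₁…D_7; terminal Gordon value at t=7 with g = 0.029; discount at r = 0.147.
D_1 = 10.0486
D_2 = 11.2946
D_3 = 12.6951
D_4 = 14.2693
D_5 = 15.4465
D_6 = 16.7209
D_7 = 18.1003
TV_7 = 18.6252/(0.147−0.029) = 157.8410
P₀ = Σ Dₜ/(1+r)ᵗ + TV_7/(1+r)^7 = 116.4900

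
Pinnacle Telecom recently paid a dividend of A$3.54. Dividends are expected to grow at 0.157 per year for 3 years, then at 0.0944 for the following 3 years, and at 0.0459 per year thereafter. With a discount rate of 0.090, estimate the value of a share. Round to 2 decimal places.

Three-stage DDM. Project D₁…D_6; terminal Gordon value at t=6 with g = 0.0459; discount at r = 0.09.
D_1 = 4.0958
D_2 = 4.7388
D_3 = 5.4828
D_4 = 6.0004
D_5 = 6.5668
D_6 = 7.1867
TV_6 = 7.5166/(0.09−0.0459) = 170.4446
P₀ = Σ Dₜ/(1+r)ᵗ + TV_6/(1+r)^6 = 126.4145

A$126.41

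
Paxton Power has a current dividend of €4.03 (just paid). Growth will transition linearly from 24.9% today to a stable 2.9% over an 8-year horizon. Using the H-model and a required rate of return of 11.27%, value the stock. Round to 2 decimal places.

€91.91

H-model: P₀ = D₀[(1+g_L) + H(g_S−g_L)]/(r−g_L), with H = 8/2 = 4.
P₀ = 4.03 × [(1+0.029) + 4×(0.249−0.029)] / (0.1127−0.029)
   = 4.03 × 1.9090 / 0.0837 = 91.9148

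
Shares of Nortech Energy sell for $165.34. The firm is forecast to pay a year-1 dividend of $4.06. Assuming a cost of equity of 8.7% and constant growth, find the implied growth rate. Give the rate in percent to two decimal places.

6.24%

From P₀ = D₁/(r − g), the implied growth is g = r − D₁/P₀.
g = 0.087 − 4.06/165.34 = 0.087 − 0.02456 = 0.06244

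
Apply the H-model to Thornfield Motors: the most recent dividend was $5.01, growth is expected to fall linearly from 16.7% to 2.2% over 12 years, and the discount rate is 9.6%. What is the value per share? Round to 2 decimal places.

$128.09

H-model: P₀ = D₀[(1+g_L) + H(g_S−g_L)]/(r−g_L), with H = 12/2 = 6.
P₀ = 5.01 × [(1+0.022) + 6×(0.167−0.022)] / (0.096−0.022)
   = 5.01 × 1.8920 / 0.074 = 128.0935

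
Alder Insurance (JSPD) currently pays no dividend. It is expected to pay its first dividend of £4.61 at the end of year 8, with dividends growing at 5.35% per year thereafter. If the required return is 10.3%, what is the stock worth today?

£46.89

Deferred-dividend DDM. At t=7 the remaining stream is a growing perpetuity with first payment D_8 = 4.61.
V_7 = D_8/(r−g) = 4.61/(0.103−0.0535) = 93.1313
P₀ = V_7/(1+r)^7 = 93.1313/(1+0.103)^7 = 46.8886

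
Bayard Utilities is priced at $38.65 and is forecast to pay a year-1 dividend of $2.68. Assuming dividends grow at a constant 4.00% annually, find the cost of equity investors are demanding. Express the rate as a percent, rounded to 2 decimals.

Rearranging the constant-growth DDM: r = D₁/P₀ + g.
r = 2.6800 / 38.65 + 0.04 = 0.06934 + 0.04 = 0.10934

10.93%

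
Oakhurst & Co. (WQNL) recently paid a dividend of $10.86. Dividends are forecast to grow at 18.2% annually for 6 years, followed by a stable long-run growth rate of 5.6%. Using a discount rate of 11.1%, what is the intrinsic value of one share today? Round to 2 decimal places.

$383.77

Two-stage DDM. Project D₁…D_6 at 0.182, terminal growth 0.056, discount at r = 0.111.
D_1 = 12.8365
D_2 = 15.1728
D_3 = 17.9342
D_4 = 21.1982
D_5 = 25.0563
D_6 = 29.6166
Terminal value at t=6: TV = D_7/(r−g) = 31.2751/(0.111−0.056) = 568.6380
P₀ = 12.8365/(1+0.111)^1 + 15.1728/(1+0.111)^2 + 17.9342/(1+0.111)^3 + 21.1982/(1+0.111)^4 + 25.0563/(1+0.111)^5 + 29.6166/(1+0.111)^6 + 568.6380/(1+0.111)^6 = 383.7689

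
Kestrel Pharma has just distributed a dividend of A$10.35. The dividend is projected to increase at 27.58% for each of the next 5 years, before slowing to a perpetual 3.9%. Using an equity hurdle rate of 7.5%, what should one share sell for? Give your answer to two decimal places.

Two-stage DDM. Project D₁…D_5 at 0.2758, terminal growth 0.039, discount at r = 0.075.
D_1 = 13.2045
D_2 = 16.8463
D_3 = 21.4926
D_4 = 27.4202
D_5 = 34.9827
Terminal value at t=5: TV = D_6/(r−g) = 36.3470/(0.075−0.039) = 1009.6396
P₀ = 13.2045/(1+0.075)^1 + 16.8463/(1+0.075)^2 + 21.4926/(1+0.075)^3 + 27.4202/(1+0.075)^4 + 34.9827/(1+0.075)^5 + 1009.6396/(1+0.075)^5 = 792.3346

A$792.33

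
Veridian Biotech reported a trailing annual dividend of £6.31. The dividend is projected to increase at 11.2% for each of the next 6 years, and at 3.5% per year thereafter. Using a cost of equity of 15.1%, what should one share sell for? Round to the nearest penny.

Two-stage DDM. Project D₁…D_6 at 0.112, terminal growth 0.035, discount at r = 0.151.
D_1 = 7.0167
D_2 = 7.8026
D_3 = 8.6765
D_4 = 9.6482
D_5 = 10.7289
D_6 = 11.9305
Terminal value at t=6: TV = D_7/(r−g) = 12.3481/(0.151−0.035) = 106.4487
P₀ = 7.0167/(1+0.151)^1 + 7.8026/(1+0.151)^2 + 8.6765/(1+0.151)^3 + 9.6482/(1+0.151)^4 + 10.7289/(1+0.151)^5 + 11.9305/(1+0.151)^6 + 106.4487/(1+0.151)^6 = 79.3966

£79.40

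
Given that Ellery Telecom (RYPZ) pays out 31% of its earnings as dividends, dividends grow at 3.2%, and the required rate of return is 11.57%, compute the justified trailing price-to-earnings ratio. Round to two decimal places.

3.82

Justified trailing P/E = b(1+g)/(r−g) = 0.31×(1+0.032)/(0.1157−0.032) = 3.8222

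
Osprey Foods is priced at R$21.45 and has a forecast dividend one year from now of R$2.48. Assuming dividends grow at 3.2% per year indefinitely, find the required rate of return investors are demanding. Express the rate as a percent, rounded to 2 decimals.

14.76%

Rearranging the constant-growth DDM: r = D₁/P₀ + g.
r = 2.4800 / 21.45 + 0.032 = 0.11562 + 0.032 = 0.14762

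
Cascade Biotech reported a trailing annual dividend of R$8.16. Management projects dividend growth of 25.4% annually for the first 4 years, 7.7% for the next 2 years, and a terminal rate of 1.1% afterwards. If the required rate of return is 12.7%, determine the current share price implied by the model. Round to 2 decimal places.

Three-stage DDM. Project D₁…D_6; terminal Gordon value at t=6 with g = 0.011; discount at r = 0.127.
D_1 = 10.2326
D_2 = 12.8317
D_3 = 16.0910
D_4 = 20.1781
D_5 = 21.7318
D_6 = 23.4052
TV_6 = 23.6626/(0.127−0.011) = 203.9881
P₀ = Σ Dₜ/(1+r)ᵗ + TV_6/(1+r)^6 = 165.8616

R$165.86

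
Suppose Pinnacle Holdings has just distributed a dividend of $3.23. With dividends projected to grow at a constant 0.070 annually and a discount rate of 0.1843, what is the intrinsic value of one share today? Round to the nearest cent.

Gordon growth model: P₀ = D₁/(r − g). D₁ = 3.23 × (1 + 0.07) = 3.4561.
P₀ = 3.4561 / (0.1843 − 0.07) = 3.4561 / 0.1143 = 30.2371

$30.24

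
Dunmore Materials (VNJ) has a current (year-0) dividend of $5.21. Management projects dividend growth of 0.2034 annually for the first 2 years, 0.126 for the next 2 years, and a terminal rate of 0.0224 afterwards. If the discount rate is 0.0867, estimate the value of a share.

$134.71

Three-stage DDM. Project D₁…D_4; terminal Gordon value at t=4 with g = 0.0224; discount at r = 0.0867.
D_1 = 6.2697
D_2 = 7.5450
D_3 = 8.4956
D_4 = 9.5661
TV_4 = 9.7804/(0.0867−0.0224) = 152.1053
P₀ = Σ Dₜ/(1+r)ᵗ + TV_4/(1+r)^4 = 134.7084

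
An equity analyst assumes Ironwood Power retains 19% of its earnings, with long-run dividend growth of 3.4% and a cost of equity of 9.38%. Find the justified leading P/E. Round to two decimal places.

13.55

Payout ratio b = 1 − 0.19 = 0.81.
Justified leading P/E = b/(r−g) = 0.81/(0.0938−0.034) = 13.5452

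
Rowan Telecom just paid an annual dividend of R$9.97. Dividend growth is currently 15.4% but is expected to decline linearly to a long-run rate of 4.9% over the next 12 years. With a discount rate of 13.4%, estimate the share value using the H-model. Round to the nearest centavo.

H-model: P₀ = D₀[(1+g_L) + H(g_S−g_L)]/(r−g_L), with H = 12/2 = 6.
P₀ = 9.97 × [(1+0.049) + 6×(0.154−0.049)] / (0.134−0.049)
   = 9.97 × 1.6790 / 0.085 = 196.9368

R$196.94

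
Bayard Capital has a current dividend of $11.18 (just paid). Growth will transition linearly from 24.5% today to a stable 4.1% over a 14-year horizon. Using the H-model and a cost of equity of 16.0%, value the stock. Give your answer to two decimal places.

$231.96

H-model: P₀ = D₀[(1+g_L) + H(g_S−g_L)]/(r−g_L), with H = 14/2 = 7.
P₀ = 11.18 × [(1+0.041) + 7×(0.245−0.041)] / (0.16−0.041)
   = 11.18 × 2.4690 / 0.119 = 231.9615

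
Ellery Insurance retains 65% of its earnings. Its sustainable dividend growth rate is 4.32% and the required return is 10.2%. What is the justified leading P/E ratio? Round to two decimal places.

Payout ratio b = 1 − 0.65 = 0.35.
Justified leading P/E = b/(r−g) = 0.35/(0.102−0.0432) = 5.9524

5.95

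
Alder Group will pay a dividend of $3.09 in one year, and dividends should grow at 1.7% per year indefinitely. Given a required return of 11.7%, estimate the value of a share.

Gordon growth model: P₀ = D₁/(r − g), with D₁ = 3.09 given directly.
P₀ = 3.0900 / (0.117 − 0.017) = 3.0900 / 0.1 = 30.9000

$30.90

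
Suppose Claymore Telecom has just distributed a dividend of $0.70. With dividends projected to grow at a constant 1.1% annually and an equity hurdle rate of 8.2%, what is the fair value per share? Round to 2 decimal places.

$9.97

Gordon growth model: P₀ = D₁/(r − g). D₁ = 0.70 × (1 + 0.011) = 0.7077.
P₀ = 0.7077 / (0.082 − 0.011) = 0.7077 / 0.071 = 9.9676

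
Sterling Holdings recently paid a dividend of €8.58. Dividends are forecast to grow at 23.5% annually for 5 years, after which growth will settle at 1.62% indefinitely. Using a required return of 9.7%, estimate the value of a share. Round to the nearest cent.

€257.22

Two-stage DDM. Project D₁…D_5 at 0.235, terminal growth 0.0162, discount at r = 0.097.
D_1 = 10.5963
D_2 = 13.0864
D_3 = 16.1617
D_4 = 19.9598
D_5 = 24.6503
Terminal value at t=5: TV = D_6/(r−g) = 25.0496/(0.097−0.0162) = 310.0201
P₀ = 10.5963/(1+0.097)^1 + 13.0864/(1+0.097)^2 + 16.1617/(1+0.097)^3 + 19.9598/(1+0.097)^4 + 24.6503/(1+0.097)^5 + 310.0201/(1+0.097)^5 = 257.2198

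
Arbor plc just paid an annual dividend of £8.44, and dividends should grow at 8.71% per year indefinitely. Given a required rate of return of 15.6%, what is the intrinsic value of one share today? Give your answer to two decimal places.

£133.17

Gordon growth model: P₀ = D₁/(r − g). D₁ = 8.44 × (1 + 0.0871) = 9.1751.
P₀ = 9.1751 / (0.156 − 0.0871) = 9.1751 / 0.0689 = 133.1658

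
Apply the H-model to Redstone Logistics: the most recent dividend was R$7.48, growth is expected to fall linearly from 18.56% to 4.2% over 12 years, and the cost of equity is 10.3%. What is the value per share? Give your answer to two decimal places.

R$233.43

H-model: P₀ = D₀[(1+g_L) + H(g_S−g_L)]/(r−g_L), with H = 12/2 = 6.
P₀ = 7.48 × [(1+0.042) + 6×(0.1856−0.042)] / (0.103−0.042)
   = 7.48 × 1.9036 / 0.061 = 233.4250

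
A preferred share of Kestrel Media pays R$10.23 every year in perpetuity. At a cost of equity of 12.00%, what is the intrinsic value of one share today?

R$85.25

Zero-growth DDM (perpetuity): P₀ = D/r = 10.23 / 0.12 = 85.2500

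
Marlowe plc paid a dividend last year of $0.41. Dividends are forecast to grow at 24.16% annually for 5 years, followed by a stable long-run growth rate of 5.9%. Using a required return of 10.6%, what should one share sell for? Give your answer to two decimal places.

$19.41

Two-stage DDM. Project D₁…D_5 at 0.2416, terminal growth 0.059, discount at r = 0.106.
D_1 = 0.5091
D_2 = 0.6320
D_3 = 0.7847
D_4 = 0.9743
D_5 = 1.2097
Terminal value at t=5: TV = D_6/(r−g) = 1.2811/(0.106−0.059) = 27.2578
P₀ = 0.5091/(1+0.106)^1 + 0.6320/(1+0.106)^2 + 0.7847/(1+0.106)^3 + 0.9743/(1+0.106)^4 + 1.2097/(1+0.106)^5 + 27.2578/(1+0.106)^5 = 19.4100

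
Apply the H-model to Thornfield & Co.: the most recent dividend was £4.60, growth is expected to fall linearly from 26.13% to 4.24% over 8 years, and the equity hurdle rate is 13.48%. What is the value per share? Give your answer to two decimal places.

H-model: P₀ = D₀[(1+g_L) + H(g_S−g_L)]/(r−g_L), with H = 8/2 = 4.
P₀ = 4.60 × [(1+0.0424) + 4×(0.2613−0.0424)] / (0.1348−0.0424)
   = 4.60 × 1.9180 / 0.0924 = 95.4848

£95.48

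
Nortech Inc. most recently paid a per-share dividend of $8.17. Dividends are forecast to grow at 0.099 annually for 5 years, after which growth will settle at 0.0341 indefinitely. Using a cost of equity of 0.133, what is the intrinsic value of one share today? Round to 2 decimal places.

Two-stage DDM. Project D₁…D_5 at 0.099, terminal growth 0.0341, discount at r = 0.133.
D_1 = 8.9788
D_2 = 9.8677
D_3 = 10.8446
D_4 = 11.9183
D_5 = 13.0982
Terminal value at t=5: TV = D_6/(r−g) = 13.5448/(0.133−0.0341) = 136.9546
P₀ = 8.9788/(1+0.133)^1 + 9.8677/(1+0.133)^2 + 10.8446/(1+0.133)^3 + 11.9183/(1+0.133)^4 + 13.0982/(1+0.133)^5 + 136.9546/(1+0.133)^5 = 110.6709

$110.67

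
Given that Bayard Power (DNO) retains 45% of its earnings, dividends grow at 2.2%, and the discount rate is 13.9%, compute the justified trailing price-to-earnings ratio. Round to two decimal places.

Payout ratio b = 1 − 0.45 = 0.55.
Justified trailing P/E = b(1+g)/(r−g) = 0.55×(1+0.022)/(0.139−0.022) = 4.8043

4.80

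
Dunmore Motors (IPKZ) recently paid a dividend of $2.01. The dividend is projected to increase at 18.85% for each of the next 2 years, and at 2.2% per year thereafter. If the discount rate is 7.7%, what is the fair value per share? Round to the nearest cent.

$50.15

Two-stage DDM. Project D₁…D_2 at 0.1885, terminal growth 0.022, discount at r = 0.077.
D_1 = 2.3889
D_2 = 2.8392
Terminal value at t=2: TV = D_3/(r−g) = 2.9017/(0.077−0.022) = 52.7573
P₀ = 2.3889/(1+0.077)^1 + 2.8392/(1+0.077)^2 + 52.7573/(1+0.077)^2 = 50.1490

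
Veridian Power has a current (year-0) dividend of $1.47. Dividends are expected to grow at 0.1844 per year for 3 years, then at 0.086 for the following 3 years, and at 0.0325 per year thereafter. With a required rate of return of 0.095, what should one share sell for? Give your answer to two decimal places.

Three-stage DDM. Project D₁…D_6; terminal Gordon value at t=6 with g = 0.0325; discount at r = 0.095.
D_1 = 1.7411
D_2 = 2.0621
D_3 = 2.4424
D_4 = 2.6524
D_5 = 2.8805
D_6 = 3.1283
TV_6 = 3.2299/(0.095−0.0325) = 51.6788
P₀ = Σ Dₜ/(1+r)ᵗ + TV_6/(1+r)^6 = 40.6393

$40.64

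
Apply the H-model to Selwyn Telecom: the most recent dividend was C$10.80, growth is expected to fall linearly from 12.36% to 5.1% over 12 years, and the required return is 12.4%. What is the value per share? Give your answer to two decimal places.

H-model: P₀ = D₀[(1+g_L) + H(g_S−g_L)]/(r−g_L), with H = 12/2 = 6.
P₀ = 10.80 × [(1+0.051) + 6×(0.1236−0.051)] / (0.124−0.051)
   = 10.80 × 1.4866 / 0.073 = 219.9353

C$219.94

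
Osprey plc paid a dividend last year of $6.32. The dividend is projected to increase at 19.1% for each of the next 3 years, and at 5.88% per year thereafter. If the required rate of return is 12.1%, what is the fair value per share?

Two-stage DDM. Project D₁…D_3 at 0.191, terminal growth 0.0588, discount at r = 0.121.
D_1 = 7.5271
D_2 = 8.9648
D_3 = 10.6771
Terminal value at t=3: TV = D_4/(r−g) = 11.3049/(0.121−0.0588) = 181.7506
P₀ = 7.5271/(1+0.121)^1 + 8.9648/(1+0.121)^2 + 10.6771/(1+0.121)^3 + 181.7506/(1+0.121)^3 = 150.4486

$150.45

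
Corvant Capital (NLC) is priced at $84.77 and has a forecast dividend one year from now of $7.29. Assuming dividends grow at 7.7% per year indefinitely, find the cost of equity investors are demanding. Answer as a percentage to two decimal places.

16.30%

Rearranging the constant-growth DDM: r = D₁/P₀ + g.
r = 7.2900 / 84.77 + 0.077 = 0.08600 + 0.077 = 0.16300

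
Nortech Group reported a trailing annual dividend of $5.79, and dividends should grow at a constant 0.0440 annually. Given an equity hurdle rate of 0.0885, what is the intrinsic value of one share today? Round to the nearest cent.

$135.84

Gordon growth model: P₀ = D₁/(r − g). D₁ = 5.79 × (1 + 0.044) = 6.0448.
P₀ = 6.0448 / (0.0885 − 0.044) = 6.0448 / 0.0445 = 135.8373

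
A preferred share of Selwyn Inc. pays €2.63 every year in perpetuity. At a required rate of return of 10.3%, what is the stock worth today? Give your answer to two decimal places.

Zero-growth DDM (perpetuity): P₀ = D/r = 2.63 / 0.103 = 25.5340

€25.53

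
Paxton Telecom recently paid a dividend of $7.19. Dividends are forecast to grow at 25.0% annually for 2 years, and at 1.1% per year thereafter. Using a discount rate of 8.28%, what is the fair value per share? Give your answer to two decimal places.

Two-stage DDM. Project D₁…D_2 at 0.25, terminal growth 0.011, discount at r = 0.0828.
D_1 = 8.9875
D_2 = 11.2344
Terminal value at t=2: TV = D_3/(r−g) = 11.3580/(0.0828−0.011) = 158.1888
P₀ = 8.9875/(1+0.0828)^1 + 11.2344/(1+0.0828)^2 + 158.1888/(1+0.0828)^2 = 152.8030

$152.80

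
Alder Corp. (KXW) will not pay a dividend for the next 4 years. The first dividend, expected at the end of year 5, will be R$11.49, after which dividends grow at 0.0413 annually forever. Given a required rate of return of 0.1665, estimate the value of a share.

Deferred-dividend DDM. At t=4 the remaining stream is a growing perpetuity with first payment D_5 = 11.49.
V_4 = D_5/(r−g) = 11.49/(0.1665−0.0413) = 91.7732
P₀ = V_4/(1+r)^4 = 91.7732/(1+0.1665)^4 = 49.5652

R$49.57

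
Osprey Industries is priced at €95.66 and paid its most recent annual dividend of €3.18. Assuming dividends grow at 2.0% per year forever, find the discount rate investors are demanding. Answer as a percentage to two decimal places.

5.39%

Rearranging the constant-growth DDM: r = D₁/P₀ + g.
D₁ = 3.18 × (1 + 0.02) = 3.2436.
r = 3.2436 / 95.66 + 0.02 = 0.03391 + 0.02 = 0.05391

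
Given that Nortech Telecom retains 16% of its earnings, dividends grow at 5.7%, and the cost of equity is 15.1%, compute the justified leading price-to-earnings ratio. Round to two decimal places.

8.94

Payout ratio b = 1 − 0.16 = 0.84.
Justified leading P/E = b/(r−g) = 0.84/(0.151−0.057) = 8.9362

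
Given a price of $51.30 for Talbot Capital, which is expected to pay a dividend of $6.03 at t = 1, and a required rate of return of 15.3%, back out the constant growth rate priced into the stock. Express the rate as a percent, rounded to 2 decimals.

3.55%

From P₀ = D₁/(r − g), the implied growth is g = r − D₁/P₀.
g = 0.153 − 6.03/51.30 = 0.153 − 0.11754 = 0.03546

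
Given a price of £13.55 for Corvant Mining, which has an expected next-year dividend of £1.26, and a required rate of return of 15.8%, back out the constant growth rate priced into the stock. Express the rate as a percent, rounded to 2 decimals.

From P₀ = D₁/(r − g), the implied growth is g = r − D₁/P₀.
g = 0.158 − 1.26/13.55 = 0.158 − 0.09299 = 0.06501

6.50%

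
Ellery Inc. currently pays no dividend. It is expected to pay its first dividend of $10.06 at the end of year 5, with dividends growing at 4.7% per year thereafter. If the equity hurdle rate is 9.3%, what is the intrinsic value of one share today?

$153.24

Deferred-dividend DDM. At t=4 the remaining stream is a growing perpetuity with first payment D_5 = 10.06.
V_4 = D_5/(r−g) = 10.06/(0.093−0.047) = 218.6957
P₀ = V_4/(1+r)^4 = 218.6957/(1+0.093)^4 = 153.2355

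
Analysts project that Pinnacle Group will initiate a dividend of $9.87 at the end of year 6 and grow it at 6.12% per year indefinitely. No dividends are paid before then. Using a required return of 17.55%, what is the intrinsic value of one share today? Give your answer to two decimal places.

Deferred-dividend DDM. At t=5 the remaining stream is a growing perpetuity with first payment D_6 = 9.87.
V_5 = D_6/(r−g) = 9.87/(0.1755−0.0612) = 86.3517
P₀ = V_5/(1+r)^5 = 86.3517/(1+0.1755)^5 = 38.4732

$38.47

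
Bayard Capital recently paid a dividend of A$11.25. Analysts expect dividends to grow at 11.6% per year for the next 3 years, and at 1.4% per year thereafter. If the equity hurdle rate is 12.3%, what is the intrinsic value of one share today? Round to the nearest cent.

A$136.04

Two-stage DDM. Project D₁…D_3 at 0.116, terminal growth 0.014, discount at r = 0.123.
D_1 = 12.5550
D_2 = 14.0114
D_3 = 15.6367
Terminal value at t=3: TV = D_4/(r−g) = 15.8556/(0.123−0.014) = 145.4643
P₀ = 12.5550/(1+0.123)^1 + 14.0114/(1+0.123)^2 + 15.6367/(1+0.123)^3 + 145.4643/(1+0.123)^3 = 136.0421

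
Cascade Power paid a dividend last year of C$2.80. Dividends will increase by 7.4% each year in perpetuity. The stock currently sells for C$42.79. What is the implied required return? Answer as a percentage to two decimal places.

Rearranging the constant-growth DDM: r = D₁/P₀ + g.
D₁ = 2.80 × (1 + 0.074) = 3.0072.
r = 3.0072 / 42.79 + 0.074 = 0.07028 + 0.074 = 0.14428

14.43%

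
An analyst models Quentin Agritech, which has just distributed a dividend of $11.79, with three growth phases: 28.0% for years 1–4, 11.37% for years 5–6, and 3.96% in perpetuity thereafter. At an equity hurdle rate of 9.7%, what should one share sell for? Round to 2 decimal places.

Three-stage DDM. Project D₁…D_6; terminal Gordon value at t=6 with g = 0.0396; discount at r = 0.097.
D_1 = 15.0912
D_2 = 19.3167
D_3 = 24.7254
D_4 = 31.6485
D_5 = 35.2470
D_6 = 39.2546
TV_6 = 40.8090/(0.097−0.0396) = 710.9589
P₀ = Σ Dₜ/(1+r)ᵗ + TV_6/(1+r)^6 = 523.0504

$523.05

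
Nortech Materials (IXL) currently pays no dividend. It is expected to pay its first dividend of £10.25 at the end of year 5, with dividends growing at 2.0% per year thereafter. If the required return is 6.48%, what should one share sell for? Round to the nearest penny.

Deferred-dividend DDM. At t=4 the remaining stream is a growing perpetuity with first payment D_5 = 10.25.
V_4 = D_5/(r−g) = 10.25/(0.0648−0.02) = 228.7946
P₀ = V_4/(1+r)^4 = 228.7946/(1+0.0648)^4 = 177.9810

£177.98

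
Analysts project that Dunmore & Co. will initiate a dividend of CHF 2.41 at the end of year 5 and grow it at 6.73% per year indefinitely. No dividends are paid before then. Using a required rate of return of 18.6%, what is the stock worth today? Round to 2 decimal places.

CHF 10.26

Deferred-dividend DDM. At t=4 the remaining stream is a growing perpetuity with first payment D_5 = 2.41.
V_4 = D_5/(r−g) = 2.41/(0.186−0.0673) = 20.3033
P₀ = V_4/(1+r)^4 = 20.3033/(1+0.186)^4 = 10.2619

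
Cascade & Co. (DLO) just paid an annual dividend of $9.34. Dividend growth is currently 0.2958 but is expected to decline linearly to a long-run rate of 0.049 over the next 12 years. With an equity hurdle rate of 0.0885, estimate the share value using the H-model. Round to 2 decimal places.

$598.19

H-model: P₀ = D₀[(1+g_L) + H(g_S−g_L)]/(r−g_L), with H = 12/2 = 6.
P₀ = 9.34 × [(1+0.049) + 6×(0.2958−0.049)] / (0.0885−0.049)
   = 9.34 × 2.5298 / 0.0395 = 598.1856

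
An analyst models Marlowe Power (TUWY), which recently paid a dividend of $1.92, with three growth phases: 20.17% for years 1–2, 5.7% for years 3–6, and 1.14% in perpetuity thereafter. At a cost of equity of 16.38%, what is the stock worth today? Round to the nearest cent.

$19.75

Three-stage DDM. Project D₁…D_6; terminal Gordon value at t=6 with g = 0.0114; discount at r = 0.1638.
D_1 = 2.3073
D_2 = 2.7726
D_3 = 2.9307
D_4 = 3.0977
D_5 = 3.2743
D_6 = 3.4609
TV_6 = 3.5004/(0.1638−0.0114) = 22.9684
P₀ = Σ Dₜ/(1+r)ᵗ + TV_6/(1+r)^6 = 19.7480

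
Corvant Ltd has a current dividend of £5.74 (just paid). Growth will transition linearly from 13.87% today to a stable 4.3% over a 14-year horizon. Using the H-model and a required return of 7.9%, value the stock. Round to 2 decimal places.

H-model: P₀ = D₀[(1+g_L) + H(g_S−g_L)]/(r−g_L), with H = 14/2 = 7.
P₀ = 5.74 × [(1+0.043) + 7×(0.1387−0.043)] / (0.079−0.043)
   = 5.74 × 1.7129 / 0.036 = 273.1124

£273.11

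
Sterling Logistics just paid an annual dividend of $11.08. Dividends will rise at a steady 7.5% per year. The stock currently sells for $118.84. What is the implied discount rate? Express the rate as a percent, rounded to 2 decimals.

Rearranging the constant-growth DDM: r = D₁/P₀ + g.
D₁ = 11.08 × (1 + 0.075) = 11.9110.
r = 11.9110 / 118.84 + 0.075 = 0.10023 + 0.075 = 0.17523

17.52%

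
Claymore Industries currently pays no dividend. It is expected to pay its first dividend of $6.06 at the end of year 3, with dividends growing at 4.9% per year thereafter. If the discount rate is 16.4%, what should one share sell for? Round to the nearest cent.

$38.89

Deferred-dividend DDM. At t=2 the remaining stream is a growing perpetuity with first payment D_3 = 6.06.
V_2 = D_3/(r−g) = 6.06/(0.164−0.049) = 52.6957
P₀ = V_2/(1+r)^2 = 52.6957/(1+0.164)^2 = 38.8928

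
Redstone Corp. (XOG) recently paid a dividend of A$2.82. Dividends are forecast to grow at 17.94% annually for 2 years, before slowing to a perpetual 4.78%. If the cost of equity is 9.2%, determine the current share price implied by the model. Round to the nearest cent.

A$84.31

Two-stage DDM. Project D₁…D_2 at 0.1794, terminal growth 0.0478, discount at r = 0.092.
D_1 = 3.3259
D_2 = 3.9226
Terminal value at t=2: TV = D_3/(r−g) = 4.1101/(0.092−0.0478) = 92.9881
P₀ = 3.3259/(1+0.092)^1 + 3.9226/(1+0.092)^2 + 92.9881/(1+0.092)^2 = 84.3150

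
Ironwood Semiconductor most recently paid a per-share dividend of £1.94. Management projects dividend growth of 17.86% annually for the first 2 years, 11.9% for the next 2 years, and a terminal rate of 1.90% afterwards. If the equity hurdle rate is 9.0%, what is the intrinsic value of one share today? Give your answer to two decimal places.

£43.39

Three-stage DDM. Project D₁…D_4; terminal Gordon value at t=4 with g = 0.019; discount at r = 0.09.
D_1 = 2.2865
D_2 = 2.6949
D_3 = 3.0155
D_4 = 3.3744
TV_4 = 3.4385/(0.09−0.019) = 48.4296
P₀ = Σ Dₜ/(1+r)ᵗ + TV_4/(1+r)^4 = 43.3937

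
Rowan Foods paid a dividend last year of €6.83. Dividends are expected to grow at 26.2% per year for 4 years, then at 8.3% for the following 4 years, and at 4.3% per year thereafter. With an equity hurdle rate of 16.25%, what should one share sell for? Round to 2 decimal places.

Three-stage DDM. Project D₁…D_8; terminal Gordon value at t=8 with g = 0.043; discount at r = 0.1625.
D_1 = 8.6195
D_2 = 10.8778
D_3 = 13.7277
D_4 = 17.3244
D_5 = 18.7623
D_6 = 20.3196
D_7 = 22.0061
D_8 = 23.8326
TV_8 = 24.8574/(0.1625−0.043) = 208.0120
P₀ = Σ Dₜ/(1+r)ᵗ + TV_8/(1+r)^8 = 127.9393

€127.94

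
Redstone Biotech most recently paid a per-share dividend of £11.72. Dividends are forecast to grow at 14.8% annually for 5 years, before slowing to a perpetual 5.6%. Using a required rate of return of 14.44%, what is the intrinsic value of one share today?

£201.37

Two-stage DDM. Project D₁…D_5 at 0.148, terminal growth 0.056, discount at r = 0.1444.
D_1 = 13.4546
D_2 = 15.4458
D_3 = 17.7318
D_4 = 20.3561
D_5 = 23.3688
Terminal value at t=5: TV = D_6/(r−g) = 24.6775/(0.1444−0.056) = 279.1571
P₀ = 13.4546/(1+0.1444)^1 + 15.4458/(1+0.1444)^2 + 17.7318/(1+0.1444)^3 + 20.3561/(1+0.1444)^4 + 23.3688/(1+0.1444)^5 + 279.1571/(1+0.1444)^5 = 201.3750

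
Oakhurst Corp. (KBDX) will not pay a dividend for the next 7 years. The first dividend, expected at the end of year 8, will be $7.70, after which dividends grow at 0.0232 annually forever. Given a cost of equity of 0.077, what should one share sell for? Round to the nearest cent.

Deferred-dividend DDM. At t=7 the remaining stream is a growing perpetuity with first payment D_8 = 7.70.
V_7 = D_8/(r−g) = 7.70/(0.077−0.0232) = 143.1227
P₀ = V_7/(1+r)^7 = 143.1227/(1+0.077)^7 = 85.1527

$85.15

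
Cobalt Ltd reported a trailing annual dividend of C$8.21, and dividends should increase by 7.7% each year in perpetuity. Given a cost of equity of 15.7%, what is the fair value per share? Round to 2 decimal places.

Gordon growth model: P₀ = D₁/(r − g). D₁ = 8.21 × (1 + 0.077) = 8.8422.
P₀ = 8.8422 / (0.157 − 0.077) = 8.8422 / 0.08 = 110.5271

C$110.53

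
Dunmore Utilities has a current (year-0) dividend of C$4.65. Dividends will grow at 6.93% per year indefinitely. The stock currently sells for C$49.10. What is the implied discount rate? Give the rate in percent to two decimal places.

17.06%

Rearranging the constant-growth DDM: r = D₁/P₀ + g.
D₁ = 4.65 × (1 + 0.0693) = 4.9722.
r = 4.9722 / 49.10 + 0.0693 = 0.10127 + 0.0693 = 0.17057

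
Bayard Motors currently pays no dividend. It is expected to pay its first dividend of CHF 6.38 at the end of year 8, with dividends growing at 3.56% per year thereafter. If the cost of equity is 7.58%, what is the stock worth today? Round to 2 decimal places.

Deferred-dividend DDM. At t=7 the remaining stream is a growing perpetuity with first payment D_8 = 6.38.
V_7 = D_8/(r−g) = 6.38/(0.0758−0.0356) = 158.7065
P₀ = V_7/(1+r)^7 = 158.7065/(1+0.0758)^7 = 95.1643

CHF 95.16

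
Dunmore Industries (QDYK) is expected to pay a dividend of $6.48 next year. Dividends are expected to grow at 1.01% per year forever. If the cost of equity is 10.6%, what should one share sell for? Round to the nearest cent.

Gordon growth model: P₀ = D₁/(r − g), with D₁ = 6.48 given directly.
P₀ = 6.4800 / (0.106 − 0.0101) = 6.4800 / 0.0959 = 67.5704

$67.57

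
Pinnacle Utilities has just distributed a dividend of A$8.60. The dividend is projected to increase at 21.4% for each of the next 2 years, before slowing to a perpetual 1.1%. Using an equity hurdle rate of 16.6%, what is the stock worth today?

A$79.08

Two-stage DDM. Project D₁…D_2 at 0.214, terminal growth 0.011, discount at r = 0.166.
D_1 = 10.4404
D_2 = 12.6746
Terminal value at t=2: TV = D_3/(r−g) = 12.8141/(0.166−0.011) = 82.6714
P₀ = 10.4404/(1+0.166)^1 + 12.6746/(1+0.166)^2 + 82.6714/(1+0.166)^2 = 79.0843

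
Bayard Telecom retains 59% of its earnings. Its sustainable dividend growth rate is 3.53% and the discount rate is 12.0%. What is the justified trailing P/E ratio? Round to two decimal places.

5.01

Payout ratio b = 1 − 0.59 = 0.41.
Justified trailing P/E = b(1+g)/(r−g) = 0.41×(1+0.0353)/(0.12−0.0353) = 5.0115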